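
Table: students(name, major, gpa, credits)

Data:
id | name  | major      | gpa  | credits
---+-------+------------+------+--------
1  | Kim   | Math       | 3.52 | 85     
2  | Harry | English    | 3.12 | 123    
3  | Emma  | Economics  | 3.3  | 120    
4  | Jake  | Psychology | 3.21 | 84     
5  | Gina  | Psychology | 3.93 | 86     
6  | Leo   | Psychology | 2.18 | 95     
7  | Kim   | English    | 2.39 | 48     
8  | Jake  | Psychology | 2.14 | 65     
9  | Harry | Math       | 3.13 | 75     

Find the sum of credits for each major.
SELECT major, SUM(credits) as result
FROM students
GROUP BY major

Result:
  Economics: 120
  English: 171
  Math: 160
  Psychology: 330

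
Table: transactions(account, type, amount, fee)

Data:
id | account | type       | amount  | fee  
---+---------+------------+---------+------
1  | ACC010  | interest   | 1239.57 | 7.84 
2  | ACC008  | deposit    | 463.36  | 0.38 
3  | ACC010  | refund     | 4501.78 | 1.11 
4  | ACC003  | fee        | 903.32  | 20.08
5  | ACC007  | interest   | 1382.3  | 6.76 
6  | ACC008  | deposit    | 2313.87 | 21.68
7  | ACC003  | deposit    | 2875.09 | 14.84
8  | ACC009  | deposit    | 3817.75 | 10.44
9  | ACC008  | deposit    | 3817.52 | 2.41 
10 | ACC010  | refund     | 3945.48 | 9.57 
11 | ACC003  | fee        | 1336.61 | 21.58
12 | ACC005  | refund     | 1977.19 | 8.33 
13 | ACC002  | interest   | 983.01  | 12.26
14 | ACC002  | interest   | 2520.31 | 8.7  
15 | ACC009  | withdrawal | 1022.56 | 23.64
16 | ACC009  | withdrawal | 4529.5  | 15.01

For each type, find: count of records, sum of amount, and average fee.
SELECT type,
       COUNT(*) as cnt,
       SUM(amount) as total_amount,
       AVG(fee) as avg_fee
FROM transactions
GROUP BY type

Result:
  deposit: 5 records, 13287.59 total amount, 9.95 avg fee
  fee: 2 records, 2239.93 total amount, 20.83 avg fee
  interest: 4 records, 6125.19 total amount, 8.89 avg fee
  refund: 3 records, 10424.45 total amount, 6.34 avg fee
  withdrawal: 2 records, 5552.06 total amount, 19.33 avg fee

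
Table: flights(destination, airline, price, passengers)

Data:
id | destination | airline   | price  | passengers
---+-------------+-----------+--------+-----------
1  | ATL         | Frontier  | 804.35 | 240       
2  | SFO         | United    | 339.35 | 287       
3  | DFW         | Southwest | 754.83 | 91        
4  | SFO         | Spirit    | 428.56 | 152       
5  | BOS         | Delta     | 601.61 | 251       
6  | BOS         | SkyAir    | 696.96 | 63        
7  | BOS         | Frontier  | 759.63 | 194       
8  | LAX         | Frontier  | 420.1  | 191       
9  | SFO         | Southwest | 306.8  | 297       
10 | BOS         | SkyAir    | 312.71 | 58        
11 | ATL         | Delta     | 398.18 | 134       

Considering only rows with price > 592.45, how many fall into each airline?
SELECT airline, COUNT(*)
FROM flights
WHERE price > 592.45
GROUP BY airline

Note: WHERE filters rows before grouping.

Result:
  Delta: 1
  Frontier: 2
  SkyAir: 1
  Southwest: 1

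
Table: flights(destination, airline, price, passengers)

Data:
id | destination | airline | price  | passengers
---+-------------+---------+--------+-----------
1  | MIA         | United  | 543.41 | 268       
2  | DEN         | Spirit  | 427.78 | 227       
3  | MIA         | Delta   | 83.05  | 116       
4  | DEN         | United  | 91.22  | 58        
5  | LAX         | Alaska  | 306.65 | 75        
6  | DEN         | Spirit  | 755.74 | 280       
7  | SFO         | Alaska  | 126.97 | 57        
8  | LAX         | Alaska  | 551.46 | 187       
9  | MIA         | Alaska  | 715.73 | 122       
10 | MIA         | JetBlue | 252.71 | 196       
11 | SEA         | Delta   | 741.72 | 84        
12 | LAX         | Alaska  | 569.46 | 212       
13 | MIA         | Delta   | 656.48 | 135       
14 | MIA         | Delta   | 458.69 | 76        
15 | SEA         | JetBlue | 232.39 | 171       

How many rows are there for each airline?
SELECT airline, COUNT(*) as count
FROM flights
GROUP BY airline

Result:
  Alaska: 5
  Delta: 4
  JetBlue: 2
  Spirit: 2
  United: 2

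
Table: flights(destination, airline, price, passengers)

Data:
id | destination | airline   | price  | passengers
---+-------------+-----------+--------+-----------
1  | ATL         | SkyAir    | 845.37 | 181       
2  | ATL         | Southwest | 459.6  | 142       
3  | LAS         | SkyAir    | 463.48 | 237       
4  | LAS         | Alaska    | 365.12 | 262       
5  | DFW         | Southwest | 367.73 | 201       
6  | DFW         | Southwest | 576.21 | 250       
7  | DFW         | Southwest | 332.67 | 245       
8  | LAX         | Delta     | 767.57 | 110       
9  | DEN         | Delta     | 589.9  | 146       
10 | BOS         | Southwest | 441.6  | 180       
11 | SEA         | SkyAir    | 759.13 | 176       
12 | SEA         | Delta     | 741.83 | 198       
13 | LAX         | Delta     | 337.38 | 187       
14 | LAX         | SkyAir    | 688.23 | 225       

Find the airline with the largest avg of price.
SELECT airline, AVG(price) as val
FROM flights
GROUP BY airline
ORDER BY val DESC
LIMIT 1

Result: SkyAir with avg(price) = 689.05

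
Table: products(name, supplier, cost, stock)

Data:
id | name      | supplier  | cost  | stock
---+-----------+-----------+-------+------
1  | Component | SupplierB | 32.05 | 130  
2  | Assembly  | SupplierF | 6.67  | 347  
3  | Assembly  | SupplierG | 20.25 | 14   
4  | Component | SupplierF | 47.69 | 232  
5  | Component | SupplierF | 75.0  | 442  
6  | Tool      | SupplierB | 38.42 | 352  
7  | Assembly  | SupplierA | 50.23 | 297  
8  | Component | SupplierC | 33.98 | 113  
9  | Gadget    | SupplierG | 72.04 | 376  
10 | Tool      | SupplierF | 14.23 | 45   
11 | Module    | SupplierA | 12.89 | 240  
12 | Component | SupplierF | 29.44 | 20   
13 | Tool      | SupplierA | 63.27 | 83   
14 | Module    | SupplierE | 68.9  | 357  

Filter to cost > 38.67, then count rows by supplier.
SELECT supplier, COUNT(*)
FROM products
WHERE cost > 38.67
GROUP BY supplier

Note: WHERE filters rows before grouping.

Result:
  SupplierA: 2
  SupplierE: 1
  SupplierF: 2
  SupplierG: 1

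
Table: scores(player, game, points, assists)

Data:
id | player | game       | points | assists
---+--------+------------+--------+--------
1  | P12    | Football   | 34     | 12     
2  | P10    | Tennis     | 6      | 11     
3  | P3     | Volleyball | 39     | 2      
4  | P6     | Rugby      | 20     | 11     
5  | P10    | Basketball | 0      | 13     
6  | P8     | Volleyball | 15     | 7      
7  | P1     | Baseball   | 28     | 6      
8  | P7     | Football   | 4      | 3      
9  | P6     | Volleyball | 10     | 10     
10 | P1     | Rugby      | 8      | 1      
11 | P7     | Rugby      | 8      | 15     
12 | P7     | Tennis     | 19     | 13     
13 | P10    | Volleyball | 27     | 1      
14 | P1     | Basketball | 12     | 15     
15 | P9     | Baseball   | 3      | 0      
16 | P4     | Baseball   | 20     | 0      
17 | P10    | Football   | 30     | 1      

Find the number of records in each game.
SELECT game, COUNT(*) as count
FROM scores
GROUP BY game

Result:
  Baseball: 3
  Basketball: 2
  Football: 3
  Rugby: 3
  Tennis: 2
  Volleyball: 4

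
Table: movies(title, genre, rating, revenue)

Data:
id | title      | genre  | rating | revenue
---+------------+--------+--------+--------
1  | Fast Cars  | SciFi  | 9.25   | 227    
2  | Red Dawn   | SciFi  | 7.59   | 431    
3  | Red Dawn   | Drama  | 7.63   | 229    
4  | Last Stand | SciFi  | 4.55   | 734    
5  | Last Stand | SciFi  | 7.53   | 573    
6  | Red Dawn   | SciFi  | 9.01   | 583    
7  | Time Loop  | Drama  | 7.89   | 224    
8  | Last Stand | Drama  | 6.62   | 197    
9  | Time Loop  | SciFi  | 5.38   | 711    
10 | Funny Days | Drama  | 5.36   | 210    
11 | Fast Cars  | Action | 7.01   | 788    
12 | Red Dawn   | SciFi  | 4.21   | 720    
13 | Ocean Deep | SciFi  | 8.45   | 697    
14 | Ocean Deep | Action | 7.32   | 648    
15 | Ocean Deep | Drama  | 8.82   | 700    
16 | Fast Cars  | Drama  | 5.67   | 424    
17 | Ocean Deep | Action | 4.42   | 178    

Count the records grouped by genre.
SELECT genre, COUNT(*) as count
FROM movies
GROUP BY genre

Result:
  Action: 3
  Drama: 6
  SciFi: 8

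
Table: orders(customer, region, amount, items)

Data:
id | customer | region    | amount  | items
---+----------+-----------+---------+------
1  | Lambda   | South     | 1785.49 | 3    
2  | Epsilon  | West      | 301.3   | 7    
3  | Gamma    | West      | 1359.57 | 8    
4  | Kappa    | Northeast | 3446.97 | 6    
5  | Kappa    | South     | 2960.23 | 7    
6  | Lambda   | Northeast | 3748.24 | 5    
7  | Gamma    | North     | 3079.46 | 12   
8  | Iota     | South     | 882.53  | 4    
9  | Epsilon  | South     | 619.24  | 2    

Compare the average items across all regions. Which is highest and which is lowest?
SELECT region, AVG(items)
FROM orders
GROUP BY region
ORDER BY AVG(items)

All groups:
  South: 4.00
  Northeast: 5.50
  West: 7.50
  North: 12.00

Highest: North (12.00)
Lowest: South (4.00)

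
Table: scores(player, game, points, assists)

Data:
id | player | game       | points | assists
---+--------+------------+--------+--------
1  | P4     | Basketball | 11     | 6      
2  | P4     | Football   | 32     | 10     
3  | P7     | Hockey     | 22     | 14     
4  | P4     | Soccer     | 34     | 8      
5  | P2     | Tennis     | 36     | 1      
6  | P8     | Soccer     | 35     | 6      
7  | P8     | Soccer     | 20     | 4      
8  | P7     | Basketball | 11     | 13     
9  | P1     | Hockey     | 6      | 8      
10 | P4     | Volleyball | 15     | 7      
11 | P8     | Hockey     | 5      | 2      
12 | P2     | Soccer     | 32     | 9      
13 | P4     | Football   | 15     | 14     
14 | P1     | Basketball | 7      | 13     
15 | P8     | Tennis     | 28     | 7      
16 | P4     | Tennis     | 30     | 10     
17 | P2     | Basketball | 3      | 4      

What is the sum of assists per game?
SELECT game, SUM(assists) as result
FROM scores
GROUP BY game

Result:
  Basketball: 36
  Football: 24
  Hockey: 24
  Soccer: 27
  Tennis: 18
  Volleyball: 7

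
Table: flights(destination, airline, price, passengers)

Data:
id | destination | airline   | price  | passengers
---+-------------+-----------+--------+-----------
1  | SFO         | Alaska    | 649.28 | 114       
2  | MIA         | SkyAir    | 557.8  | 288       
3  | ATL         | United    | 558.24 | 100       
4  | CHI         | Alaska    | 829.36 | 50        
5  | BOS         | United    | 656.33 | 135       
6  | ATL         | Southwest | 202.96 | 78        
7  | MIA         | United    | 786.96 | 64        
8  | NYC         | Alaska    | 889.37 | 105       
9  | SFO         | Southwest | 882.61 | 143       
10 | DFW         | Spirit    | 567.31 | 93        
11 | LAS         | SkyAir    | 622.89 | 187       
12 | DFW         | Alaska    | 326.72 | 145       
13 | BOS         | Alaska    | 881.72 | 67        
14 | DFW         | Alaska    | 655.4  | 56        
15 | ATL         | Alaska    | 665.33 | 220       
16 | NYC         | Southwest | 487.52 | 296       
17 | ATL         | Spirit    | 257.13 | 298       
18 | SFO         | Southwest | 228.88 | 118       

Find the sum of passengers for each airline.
SELECT airline, SUM(passengers) as result
FROM flights
GROUP BY airline

Result:
  Alaska: 757
  SkyAir: 475
  Southwest: 635
  Spirit: 391
  United: 299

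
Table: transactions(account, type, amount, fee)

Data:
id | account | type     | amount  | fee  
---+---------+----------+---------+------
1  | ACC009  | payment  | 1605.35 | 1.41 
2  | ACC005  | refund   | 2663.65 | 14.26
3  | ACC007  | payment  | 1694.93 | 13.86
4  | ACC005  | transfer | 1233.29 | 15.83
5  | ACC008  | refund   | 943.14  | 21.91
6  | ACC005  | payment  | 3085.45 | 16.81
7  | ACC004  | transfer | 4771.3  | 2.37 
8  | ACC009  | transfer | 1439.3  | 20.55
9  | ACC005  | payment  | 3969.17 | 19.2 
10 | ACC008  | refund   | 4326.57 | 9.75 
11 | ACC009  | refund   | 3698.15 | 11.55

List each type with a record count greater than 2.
SELECT type, COUNT(*) as cnt
FROM transactions
GROUP BY type
HAVING COUNT(*) > 2

Result:
  payment: 4
  refund: 4
  transfer: 3

Note: HAVING filters groups after aggregation, WHERE filters rows before.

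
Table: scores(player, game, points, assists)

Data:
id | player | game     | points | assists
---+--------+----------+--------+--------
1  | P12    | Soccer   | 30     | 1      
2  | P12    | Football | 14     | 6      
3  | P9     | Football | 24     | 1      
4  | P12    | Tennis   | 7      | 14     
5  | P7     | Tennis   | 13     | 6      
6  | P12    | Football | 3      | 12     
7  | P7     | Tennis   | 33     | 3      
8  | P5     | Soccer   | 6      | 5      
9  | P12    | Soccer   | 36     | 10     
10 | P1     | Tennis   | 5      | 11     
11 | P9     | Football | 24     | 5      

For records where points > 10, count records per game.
SELECT game, COUNT(*)
FROM scores
WHERE points > 10
GROUP BY game

Note: WHERE filters rows before grouping.

Result:
  Football: 3
  Soccer: 2
  Tennis: 2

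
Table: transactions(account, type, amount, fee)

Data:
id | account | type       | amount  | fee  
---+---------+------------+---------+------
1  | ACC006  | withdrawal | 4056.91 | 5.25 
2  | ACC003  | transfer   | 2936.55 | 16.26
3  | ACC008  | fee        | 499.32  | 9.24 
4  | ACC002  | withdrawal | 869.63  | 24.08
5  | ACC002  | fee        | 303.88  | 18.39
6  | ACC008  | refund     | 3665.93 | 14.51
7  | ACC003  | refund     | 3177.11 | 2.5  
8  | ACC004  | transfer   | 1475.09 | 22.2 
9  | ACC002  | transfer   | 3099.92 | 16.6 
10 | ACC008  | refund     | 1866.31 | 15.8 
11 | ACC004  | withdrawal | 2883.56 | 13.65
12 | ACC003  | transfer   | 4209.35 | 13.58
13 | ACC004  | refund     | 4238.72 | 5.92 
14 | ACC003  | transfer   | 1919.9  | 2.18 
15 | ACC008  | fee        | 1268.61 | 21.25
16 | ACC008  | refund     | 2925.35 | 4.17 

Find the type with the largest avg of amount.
SELECT type, AVG(amount) as val
FROM transactions
GROUP BY type
ORDER BY val DESC
LIMIT 1

Result: refund with avg(amount) = 3174.68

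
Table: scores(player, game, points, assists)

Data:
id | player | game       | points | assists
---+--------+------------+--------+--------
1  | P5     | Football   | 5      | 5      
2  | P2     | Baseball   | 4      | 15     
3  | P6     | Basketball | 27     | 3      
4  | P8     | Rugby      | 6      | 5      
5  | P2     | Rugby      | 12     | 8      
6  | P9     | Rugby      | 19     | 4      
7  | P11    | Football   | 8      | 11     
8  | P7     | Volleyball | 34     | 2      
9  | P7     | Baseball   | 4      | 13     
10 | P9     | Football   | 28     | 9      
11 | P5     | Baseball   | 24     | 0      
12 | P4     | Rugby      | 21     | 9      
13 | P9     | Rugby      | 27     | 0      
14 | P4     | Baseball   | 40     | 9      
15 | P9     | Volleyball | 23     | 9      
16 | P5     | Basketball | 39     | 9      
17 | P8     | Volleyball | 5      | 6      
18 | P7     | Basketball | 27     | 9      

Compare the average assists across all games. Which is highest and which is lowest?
SELECT game, AVG(assists)
FROM scores
GROUP BY game
ORDER BY AVG(assists)

All groups:
  Rugby: 5.20
  Volleyball: 5.67
  Basketball: 7.00
  Football: 8.33
  Baseball: 9.25

Highest: Baseball (9.25)
Lowest: Rugby (5.20)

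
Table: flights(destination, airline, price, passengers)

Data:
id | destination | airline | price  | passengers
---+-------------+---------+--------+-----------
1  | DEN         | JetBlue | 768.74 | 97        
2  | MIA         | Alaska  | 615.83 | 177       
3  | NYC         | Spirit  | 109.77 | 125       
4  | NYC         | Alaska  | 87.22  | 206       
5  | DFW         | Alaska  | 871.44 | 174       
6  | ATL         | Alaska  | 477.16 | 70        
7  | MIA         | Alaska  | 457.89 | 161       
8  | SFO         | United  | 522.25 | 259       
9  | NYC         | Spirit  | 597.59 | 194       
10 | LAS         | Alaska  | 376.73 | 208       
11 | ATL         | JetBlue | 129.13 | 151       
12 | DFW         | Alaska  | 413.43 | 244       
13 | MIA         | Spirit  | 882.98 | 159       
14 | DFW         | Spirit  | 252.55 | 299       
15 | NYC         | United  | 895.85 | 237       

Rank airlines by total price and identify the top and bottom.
SELECT airline, SUM(price)
FROM flights
GROUP BY airline
ORDER BY SUM(price)

All groups:
  JetBlue: 897.87
  United: 1418.10
  Spirit: 1842.89
  Alaska: 3299.70

Highest: Alaska (3299.70)
Lowest: JetBlue (897.87)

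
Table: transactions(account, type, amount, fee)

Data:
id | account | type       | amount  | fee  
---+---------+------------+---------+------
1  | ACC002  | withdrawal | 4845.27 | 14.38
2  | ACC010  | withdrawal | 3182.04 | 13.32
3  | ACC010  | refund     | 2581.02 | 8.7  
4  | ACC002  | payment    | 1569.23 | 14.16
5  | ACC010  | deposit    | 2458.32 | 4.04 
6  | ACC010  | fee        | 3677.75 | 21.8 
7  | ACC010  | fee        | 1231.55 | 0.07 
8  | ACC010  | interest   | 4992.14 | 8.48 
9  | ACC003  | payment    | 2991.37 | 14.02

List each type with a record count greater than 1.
SELECT type, COUNT(*) as cnt
FROM transactions
GROUP BY type
HAVING COUNT(*) > 1

Result:
  fee: 2
  payment: 2
  withdrawal: 2

Note: HAVING filters groups after aggregation, WHERE filters rows before.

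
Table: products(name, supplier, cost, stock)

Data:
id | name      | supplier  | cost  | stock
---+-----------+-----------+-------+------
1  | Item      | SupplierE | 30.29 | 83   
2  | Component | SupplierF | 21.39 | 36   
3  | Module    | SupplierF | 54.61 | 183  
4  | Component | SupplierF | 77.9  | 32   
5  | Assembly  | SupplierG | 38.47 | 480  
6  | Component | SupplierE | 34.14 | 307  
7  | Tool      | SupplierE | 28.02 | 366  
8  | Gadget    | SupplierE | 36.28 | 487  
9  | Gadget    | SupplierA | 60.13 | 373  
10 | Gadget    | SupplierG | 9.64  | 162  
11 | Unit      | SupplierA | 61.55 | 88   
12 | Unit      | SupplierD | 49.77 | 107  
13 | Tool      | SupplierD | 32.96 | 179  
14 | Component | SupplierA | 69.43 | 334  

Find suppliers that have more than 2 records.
SELECT supplier, COUNT(*) as cnt
FROM products
GROUP BY supplier
HAVING COUNT(*) > 2

Result:
  SupplierA: 3
  SupplierE: 4
  SupplierF: 3

Note: HAVING filters groups after aggregation, WHERE filters rows before.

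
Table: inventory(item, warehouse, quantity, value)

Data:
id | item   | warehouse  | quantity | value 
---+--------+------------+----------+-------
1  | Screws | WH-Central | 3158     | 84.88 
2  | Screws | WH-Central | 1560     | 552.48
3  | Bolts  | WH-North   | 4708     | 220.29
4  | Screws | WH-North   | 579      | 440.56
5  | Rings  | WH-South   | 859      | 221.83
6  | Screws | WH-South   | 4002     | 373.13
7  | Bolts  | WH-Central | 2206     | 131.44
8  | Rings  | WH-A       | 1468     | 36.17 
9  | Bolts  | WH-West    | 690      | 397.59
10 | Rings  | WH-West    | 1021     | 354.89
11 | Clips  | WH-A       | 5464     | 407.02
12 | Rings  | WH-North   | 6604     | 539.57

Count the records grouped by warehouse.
SELECT warehouse, COUNT(*) as count
FROM inventory
GROUP BY warehouse

Result:
  WH-A: 2
  WH-Central: 3
  WH-North: 3
  WH-South: 2
  WH-West: 2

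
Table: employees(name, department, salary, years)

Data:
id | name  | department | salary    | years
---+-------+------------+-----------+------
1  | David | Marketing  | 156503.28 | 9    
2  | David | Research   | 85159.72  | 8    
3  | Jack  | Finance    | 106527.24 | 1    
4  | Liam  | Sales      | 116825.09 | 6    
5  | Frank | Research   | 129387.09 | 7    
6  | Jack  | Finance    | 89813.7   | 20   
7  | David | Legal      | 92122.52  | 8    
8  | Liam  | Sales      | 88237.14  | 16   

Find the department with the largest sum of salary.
SELECT department, SUM(salary) as val
FROM employees
GROUP BY department
ORDER BY val DESC
LIMIT 1

Result: Research with sum(salary) = 214546.81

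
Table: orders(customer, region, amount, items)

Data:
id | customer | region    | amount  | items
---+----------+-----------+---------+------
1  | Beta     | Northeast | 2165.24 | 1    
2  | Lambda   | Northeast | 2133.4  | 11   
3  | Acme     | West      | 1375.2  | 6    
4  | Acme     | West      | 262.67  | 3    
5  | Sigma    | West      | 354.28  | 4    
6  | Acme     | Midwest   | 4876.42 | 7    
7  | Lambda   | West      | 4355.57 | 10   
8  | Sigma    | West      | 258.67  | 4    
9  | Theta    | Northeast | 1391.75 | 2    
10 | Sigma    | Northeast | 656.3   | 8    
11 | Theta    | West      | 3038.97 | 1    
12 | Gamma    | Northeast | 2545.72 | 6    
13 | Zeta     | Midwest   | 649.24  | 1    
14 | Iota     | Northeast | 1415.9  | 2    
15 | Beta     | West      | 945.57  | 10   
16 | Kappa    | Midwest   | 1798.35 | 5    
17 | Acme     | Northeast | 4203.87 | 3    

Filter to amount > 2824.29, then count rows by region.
SELECT region, COUNT(*)
FROM orders
WHERE amount > 2824.29
GROUP BY region

Note: WHERE filters rows before grouping.

Result:
  Midwest: 1
  Northeast: 1
  West: 2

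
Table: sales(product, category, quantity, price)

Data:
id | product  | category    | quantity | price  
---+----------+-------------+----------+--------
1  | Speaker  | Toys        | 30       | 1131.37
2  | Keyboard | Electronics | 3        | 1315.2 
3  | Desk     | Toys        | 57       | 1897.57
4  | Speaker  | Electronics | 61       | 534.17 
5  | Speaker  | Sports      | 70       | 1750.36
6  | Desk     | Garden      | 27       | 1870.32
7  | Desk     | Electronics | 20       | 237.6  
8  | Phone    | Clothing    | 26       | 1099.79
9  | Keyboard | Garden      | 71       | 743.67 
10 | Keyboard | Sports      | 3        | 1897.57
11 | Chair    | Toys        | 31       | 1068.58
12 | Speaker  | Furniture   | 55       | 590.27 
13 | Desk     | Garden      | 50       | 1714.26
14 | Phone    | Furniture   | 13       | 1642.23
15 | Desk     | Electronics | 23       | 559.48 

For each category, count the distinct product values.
SELECT category, COUNT(DISTINCT product)
FROM sales
GROUP BY category

Result:
  Clothing: 1 distinct
  Electronics: 3 distinct
  Furniture: 2 distinct
  Garden: 2 distinct
  Sports: 2 distinct
  Toys: 3 distinct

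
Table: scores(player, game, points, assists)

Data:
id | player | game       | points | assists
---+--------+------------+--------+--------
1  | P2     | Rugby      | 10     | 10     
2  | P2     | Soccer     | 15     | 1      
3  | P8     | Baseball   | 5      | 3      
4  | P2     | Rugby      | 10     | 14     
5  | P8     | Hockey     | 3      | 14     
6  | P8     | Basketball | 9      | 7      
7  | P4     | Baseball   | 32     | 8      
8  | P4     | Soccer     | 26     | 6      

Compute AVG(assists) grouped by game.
SELECT game, AVG(assists) as result
FROM scores
GROUP BY game

Result:
  Baseball: 5.50
  Basketball: 7.00
  Hockey: 14.00
  Rugby: 12.00
  Soccer: 3.50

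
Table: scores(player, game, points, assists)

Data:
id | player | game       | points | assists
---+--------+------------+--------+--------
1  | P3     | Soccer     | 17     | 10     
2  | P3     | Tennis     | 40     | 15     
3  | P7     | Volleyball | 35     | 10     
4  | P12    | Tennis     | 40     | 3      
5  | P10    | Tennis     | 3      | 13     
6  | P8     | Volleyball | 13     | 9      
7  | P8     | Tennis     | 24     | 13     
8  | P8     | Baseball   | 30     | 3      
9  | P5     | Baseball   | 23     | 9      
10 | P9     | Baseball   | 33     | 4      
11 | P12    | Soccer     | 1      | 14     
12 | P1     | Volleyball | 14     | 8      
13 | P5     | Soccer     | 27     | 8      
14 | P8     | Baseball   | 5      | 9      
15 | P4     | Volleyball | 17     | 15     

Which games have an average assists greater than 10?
SELECT game, AVG(assists)
FROM scores
GROUP BY game
HAVING AVG(assists) > 10

Result:
  Soccer: avg=10.67
  Tennis: avg=11.00
  Volleyball: avg=10.50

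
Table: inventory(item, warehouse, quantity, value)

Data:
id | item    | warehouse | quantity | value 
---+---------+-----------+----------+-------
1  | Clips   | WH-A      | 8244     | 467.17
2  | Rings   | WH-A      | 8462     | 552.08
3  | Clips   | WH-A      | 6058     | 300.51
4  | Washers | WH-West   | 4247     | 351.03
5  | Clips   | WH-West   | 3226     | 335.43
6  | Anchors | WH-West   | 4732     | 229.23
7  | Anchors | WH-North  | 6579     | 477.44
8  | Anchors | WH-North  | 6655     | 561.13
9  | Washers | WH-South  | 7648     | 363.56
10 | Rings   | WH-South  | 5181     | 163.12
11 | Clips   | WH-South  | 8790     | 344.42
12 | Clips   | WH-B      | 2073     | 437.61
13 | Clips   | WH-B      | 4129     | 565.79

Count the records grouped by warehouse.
SELECT warehouse, COUNT(*) as count
FROM inventory
GROUP BY warehouse

Result:
  WH-A: 3
  WH-B: 2
  WH-North: 2
  WH-South: 3
  WH-West: 3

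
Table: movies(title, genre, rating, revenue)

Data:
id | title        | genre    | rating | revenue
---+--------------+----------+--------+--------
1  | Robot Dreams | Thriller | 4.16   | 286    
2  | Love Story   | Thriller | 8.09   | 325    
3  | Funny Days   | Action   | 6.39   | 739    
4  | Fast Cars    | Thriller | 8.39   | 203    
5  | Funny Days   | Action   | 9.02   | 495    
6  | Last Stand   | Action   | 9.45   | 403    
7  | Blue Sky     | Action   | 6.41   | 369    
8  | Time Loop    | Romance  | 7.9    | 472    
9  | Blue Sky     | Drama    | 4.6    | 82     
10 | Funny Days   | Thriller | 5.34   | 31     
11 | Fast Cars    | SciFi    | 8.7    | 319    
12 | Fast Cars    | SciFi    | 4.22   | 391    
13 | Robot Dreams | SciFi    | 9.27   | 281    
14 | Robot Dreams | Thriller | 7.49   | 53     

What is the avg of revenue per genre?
SELECT genre, AVG(revenue) as result
FROM movies
GROUP BY genre

Result:
  Action: 501.50
  Drama: 82.00
  Romance: 472.00
  SciFi: 330.33
  Thriller: 179.60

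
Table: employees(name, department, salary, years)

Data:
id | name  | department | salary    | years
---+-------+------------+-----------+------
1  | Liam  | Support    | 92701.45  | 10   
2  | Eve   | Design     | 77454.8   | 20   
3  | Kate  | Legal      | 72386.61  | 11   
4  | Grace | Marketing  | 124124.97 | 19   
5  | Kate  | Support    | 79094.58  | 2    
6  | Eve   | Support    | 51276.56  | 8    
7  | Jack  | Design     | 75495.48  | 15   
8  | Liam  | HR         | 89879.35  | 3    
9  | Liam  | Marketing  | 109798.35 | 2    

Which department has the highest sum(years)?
SELECT department, SUM(years) as val
FROM employees
GROUP BY department
ORDER BY val DESC
LIMIT 1

Result: Design with sum(years) = 35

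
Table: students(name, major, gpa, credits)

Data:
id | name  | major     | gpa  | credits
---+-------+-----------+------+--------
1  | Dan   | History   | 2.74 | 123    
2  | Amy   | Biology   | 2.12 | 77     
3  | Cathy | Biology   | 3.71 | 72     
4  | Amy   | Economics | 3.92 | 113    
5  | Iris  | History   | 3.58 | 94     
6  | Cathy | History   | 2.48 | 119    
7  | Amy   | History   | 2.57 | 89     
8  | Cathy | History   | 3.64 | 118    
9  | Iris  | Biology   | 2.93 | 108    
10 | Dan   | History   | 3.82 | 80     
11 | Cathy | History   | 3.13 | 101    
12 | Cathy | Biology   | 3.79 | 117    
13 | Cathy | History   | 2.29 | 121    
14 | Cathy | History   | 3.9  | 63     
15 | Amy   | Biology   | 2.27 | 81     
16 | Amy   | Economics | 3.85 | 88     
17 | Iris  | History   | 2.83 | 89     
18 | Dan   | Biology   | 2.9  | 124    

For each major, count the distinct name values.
SELECT major, COUNT(DISTINCT name)
FROM students
GROUP BY major

Result:
  Biology: 4 distinct
  Economics: 1 distinct
  History: 4 distinct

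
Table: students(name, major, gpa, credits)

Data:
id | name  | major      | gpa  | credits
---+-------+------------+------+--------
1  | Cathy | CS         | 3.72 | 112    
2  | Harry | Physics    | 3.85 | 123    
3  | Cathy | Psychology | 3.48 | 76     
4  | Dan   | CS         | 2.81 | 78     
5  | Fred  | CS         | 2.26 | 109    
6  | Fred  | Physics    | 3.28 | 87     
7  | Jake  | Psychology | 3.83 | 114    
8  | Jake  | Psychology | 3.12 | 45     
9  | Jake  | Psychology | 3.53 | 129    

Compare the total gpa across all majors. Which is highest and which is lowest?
SELECT major, SUM(gpa)
FROM students
GROUP BY major
ORDER BY SUM(gpa)

All groups:
  Physics: 7.13
  CS: 8.79
  Psychology: 13.96

Highest: Psychology (13.96)
Lowest: Physics (7.13)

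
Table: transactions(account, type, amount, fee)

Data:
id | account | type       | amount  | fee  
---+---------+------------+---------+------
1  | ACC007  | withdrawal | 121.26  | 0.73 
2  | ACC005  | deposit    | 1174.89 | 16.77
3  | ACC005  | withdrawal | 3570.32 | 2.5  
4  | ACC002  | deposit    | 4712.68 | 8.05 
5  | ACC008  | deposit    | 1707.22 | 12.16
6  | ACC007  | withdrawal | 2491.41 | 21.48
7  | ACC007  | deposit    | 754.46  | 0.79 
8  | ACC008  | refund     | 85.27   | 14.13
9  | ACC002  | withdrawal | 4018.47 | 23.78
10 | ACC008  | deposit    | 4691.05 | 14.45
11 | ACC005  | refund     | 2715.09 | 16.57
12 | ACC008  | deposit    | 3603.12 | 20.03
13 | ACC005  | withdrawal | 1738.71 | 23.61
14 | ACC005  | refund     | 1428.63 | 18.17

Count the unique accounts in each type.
SELECT type, COUNT(DISTINCT account)
FROM transactions
GROUP BY type

Result:
  deposit: 4 distinct
  refund: 2 distinct
  withdrawal: 3 distinct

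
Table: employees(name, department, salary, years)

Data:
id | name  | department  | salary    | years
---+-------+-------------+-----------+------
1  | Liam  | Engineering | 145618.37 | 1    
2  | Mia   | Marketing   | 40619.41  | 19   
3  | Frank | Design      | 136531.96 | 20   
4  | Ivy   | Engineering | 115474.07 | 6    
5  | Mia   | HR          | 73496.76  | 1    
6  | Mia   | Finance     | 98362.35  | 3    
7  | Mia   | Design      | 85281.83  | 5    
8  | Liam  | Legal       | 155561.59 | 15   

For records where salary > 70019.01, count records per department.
SELECT department, COUNT(*)
FROM employees
WHERE salary > 70019.01
GROUP BY department

Note: WHERE filters rows before grouping.

Result:
  Design: 2
  Engineering: 2
  Finance: 1
  HR: 1
  Legal: 1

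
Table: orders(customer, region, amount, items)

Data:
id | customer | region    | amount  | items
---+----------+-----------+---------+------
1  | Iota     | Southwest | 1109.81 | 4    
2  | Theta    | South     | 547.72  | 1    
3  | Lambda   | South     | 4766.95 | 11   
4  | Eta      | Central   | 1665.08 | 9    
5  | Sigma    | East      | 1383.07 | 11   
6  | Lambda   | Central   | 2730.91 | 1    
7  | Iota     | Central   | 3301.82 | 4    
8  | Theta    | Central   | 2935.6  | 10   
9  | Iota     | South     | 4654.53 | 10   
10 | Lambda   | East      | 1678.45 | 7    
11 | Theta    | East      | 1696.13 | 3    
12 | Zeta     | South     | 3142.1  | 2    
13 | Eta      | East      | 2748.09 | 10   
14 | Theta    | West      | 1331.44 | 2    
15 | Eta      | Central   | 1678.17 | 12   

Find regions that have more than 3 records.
SELECT region, COUNT(*) as cnt
FROM orders
GROUP BY region
HAVING COUNT(*) > 3

Result:
  Central: 5
  East: 4
  South: 4

Note: HAVING filters groups after aggregation, WHERE filters rows before.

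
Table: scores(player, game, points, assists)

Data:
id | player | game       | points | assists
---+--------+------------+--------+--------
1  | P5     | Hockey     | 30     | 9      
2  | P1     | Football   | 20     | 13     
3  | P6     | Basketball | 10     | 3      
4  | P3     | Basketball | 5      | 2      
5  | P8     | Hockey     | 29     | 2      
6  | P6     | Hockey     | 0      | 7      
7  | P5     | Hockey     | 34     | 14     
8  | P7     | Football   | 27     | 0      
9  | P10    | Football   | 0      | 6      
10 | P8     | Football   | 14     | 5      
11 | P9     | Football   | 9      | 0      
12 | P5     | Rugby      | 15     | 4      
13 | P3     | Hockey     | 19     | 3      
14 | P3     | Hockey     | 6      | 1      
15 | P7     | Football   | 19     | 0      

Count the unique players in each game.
SELECT game, COUNT(DISTINCT player)
FROM scores
GROUP BY game

Result:
  Basketball: 2 distinct
  Football: 5 distinct
  Hockey: 4 distinct
  Rugby: 1 distinct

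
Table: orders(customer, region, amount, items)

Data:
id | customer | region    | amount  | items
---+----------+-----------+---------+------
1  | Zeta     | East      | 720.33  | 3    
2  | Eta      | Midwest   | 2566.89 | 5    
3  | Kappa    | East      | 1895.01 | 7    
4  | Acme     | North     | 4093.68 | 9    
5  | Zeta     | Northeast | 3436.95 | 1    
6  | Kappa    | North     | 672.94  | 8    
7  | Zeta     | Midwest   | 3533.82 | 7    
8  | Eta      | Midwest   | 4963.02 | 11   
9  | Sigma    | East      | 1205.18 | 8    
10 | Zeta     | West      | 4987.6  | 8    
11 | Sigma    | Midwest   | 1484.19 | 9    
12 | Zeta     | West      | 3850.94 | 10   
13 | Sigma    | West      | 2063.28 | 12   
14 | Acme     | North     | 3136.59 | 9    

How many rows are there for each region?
SELECT region, COUNT(*) as count
FROM orders
GROUP BY region

Result:
  East: 3
  Midwest: 4
  North: 3
  Northeast: 1
  West: 3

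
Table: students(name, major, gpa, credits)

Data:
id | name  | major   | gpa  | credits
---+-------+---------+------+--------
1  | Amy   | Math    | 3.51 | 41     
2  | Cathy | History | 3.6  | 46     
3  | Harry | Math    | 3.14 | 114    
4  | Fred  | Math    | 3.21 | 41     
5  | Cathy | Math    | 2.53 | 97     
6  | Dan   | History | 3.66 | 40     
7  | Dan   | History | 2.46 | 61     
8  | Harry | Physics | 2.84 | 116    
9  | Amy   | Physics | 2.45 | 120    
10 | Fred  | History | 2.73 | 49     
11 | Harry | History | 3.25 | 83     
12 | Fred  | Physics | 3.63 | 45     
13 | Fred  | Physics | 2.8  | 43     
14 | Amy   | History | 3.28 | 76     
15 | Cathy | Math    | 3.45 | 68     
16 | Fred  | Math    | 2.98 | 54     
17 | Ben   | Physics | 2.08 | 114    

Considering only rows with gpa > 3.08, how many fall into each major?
SELECT major, COUNT(*)
FROM students
WHERE gpa > 3.08
GROUP BY major

Note: WHERE filters rows before grouping.

Result:
  History: 4
  Math: 4
  Physics: 1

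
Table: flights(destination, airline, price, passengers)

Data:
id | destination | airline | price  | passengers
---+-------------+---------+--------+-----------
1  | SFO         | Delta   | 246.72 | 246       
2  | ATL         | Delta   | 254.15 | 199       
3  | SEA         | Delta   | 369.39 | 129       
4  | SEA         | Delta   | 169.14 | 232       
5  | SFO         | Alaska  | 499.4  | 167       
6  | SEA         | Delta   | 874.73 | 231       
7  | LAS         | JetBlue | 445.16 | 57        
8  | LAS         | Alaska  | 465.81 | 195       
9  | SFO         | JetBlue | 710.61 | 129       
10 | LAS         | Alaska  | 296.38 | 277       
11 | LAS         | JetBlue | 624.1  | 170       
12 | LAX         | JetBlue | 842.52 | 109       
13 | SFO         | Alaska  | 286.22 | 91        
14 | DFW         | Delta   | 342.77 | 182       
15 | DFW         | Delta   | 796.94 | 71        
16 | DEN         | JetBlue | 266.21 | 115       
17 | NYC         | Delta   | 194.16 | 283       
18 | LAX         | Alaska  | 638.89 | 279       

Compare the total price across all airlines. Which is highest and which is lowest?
SELECT airline, SUM(price)
FROM flights
GROUP BY airline
ORDER BY SUM(price)

All groups:
  Alaska: 2186.70
  JetBlue: 2888.60
  Delta: 3248.00

Highest: Delta (3248.00)
Lowest: Alaska (2186.70)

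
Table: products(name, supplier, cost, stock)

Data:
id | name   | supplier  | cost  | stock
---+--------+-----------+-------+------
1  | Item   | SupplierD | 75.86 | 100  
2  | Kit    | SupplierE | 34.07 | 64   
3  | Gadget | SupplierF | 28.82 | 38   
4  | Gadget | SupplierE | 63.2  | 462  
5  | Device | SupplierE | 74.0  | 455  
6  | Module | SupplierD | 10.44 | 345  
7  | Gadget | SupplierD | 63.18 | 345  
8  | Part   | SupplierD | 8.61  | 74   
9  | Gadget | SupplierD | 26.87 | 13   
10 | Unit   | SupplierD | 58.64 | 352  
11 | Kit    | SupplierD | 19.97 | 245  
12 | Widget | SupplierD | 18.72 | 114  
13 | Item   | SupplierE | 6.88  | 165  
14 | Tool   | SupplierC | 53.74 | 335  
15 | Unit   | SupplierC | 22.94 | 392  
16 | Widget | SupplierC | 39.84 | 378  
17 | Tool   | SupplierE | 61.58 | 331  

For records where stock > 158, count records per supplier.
SELECT supplier, COUNT(*)
FROM products
WHERE stock > 158
GROUP BY supplier

Note: WHERE filters rows before grouping.

Result:
  SupplierC: 3
  SupplierD: 4
  SupplierE: 4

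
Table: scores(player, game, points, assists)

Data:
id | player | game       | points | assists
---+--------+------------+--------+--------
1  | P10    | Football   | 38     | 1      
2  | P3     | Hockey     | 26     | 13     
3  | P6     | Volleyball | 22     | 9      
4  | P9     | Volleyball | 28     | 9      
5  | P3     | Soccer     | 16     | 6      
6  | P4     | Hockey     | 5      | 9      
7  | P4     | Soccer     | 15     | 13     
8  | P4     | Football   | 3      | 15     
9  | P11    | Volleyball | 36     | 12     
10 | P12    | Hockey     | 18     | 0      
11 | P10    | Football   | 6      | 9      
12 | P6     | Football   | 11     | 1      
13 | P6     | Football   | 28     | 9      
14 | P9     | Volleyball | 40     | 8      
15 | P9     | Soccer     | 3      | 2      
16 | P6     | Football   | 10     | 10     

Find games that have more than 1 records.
SELECT game, COUNT(*) as cnt
FROM scores
GROUP BY game
HAVING COUNT(*) > 1

Result:
  Football: 6
  Hockey: 3
  Soccer: 3
  Volleyball: 4

Note: HAVING filters groups after aggregation, WHERE filters rows before.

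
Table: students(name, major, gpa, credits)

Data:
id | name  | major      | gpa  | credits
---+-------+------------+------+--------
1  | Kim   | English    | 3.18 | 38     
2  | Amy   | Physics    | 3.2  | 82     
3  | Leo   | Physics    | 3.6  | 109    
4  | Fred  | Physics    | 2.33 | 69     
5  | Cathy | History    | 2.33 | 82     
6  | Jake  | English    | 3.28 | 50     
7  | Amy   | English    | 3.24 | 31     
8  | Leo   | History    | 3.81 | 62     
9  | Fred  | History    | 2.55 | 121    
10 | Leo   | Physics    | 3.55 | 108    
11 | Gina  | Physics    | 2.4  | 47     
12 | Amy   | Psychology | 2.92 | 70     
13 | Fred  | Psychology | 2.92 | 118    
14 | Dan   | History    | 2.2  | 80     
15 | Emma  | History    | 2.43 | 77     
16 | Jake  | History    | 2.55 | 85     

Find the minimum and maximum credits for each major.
SELECT major, MIN(credits), MAX(credits)
FROM students
GROUP BY major

Result:
  English: min=31, max=50
  History: min=62, max=121
  Physics: min=47, max=109
  Psychology: min=70, max=118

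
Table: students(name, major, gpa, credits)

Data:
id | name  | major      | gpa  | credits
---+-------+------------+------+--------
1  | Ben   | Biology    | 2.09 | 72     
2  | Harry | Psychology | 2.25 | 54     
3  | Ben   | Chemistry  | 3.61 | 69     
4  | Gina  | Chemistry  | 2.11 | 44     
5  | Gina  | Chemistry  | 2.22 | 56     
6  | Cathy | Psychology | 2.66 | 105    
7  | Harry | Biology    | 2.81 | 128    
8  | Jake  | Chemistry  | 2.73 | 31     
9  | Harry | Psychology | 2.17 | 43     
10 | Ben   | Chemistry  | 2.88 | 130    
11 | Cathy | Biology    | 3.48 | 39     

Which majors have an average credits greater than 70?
SELECT major, AVG(credits)
FROM students
GROUP BY major
HAVING AVG(credits) > 70

Result:
  Biology: avg=79.67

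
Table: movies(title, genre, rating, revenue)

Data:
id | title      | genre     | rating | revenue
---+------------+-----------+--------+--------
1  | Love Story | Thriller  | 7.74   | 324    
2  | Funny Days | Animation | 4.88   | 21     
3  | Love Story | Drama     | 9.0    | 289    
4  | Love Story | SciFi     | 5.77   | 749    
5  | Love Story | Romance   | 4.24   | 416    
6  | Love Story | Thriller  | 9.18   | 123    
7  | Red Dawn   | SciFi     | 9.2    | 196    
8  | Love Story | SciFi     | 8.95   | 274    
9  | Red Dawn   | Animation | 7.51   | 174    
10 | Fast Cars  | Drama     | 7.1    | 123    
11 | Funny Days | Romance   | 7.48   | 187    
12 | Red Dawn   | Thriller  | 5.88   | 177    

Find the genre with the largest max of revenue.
SELECT genre, MAX(revenue) as val
FROM movies
GROUP BY genre
ORDER BY val DESC
LIMIT 1

Result: SciFi with max(revenue) = 749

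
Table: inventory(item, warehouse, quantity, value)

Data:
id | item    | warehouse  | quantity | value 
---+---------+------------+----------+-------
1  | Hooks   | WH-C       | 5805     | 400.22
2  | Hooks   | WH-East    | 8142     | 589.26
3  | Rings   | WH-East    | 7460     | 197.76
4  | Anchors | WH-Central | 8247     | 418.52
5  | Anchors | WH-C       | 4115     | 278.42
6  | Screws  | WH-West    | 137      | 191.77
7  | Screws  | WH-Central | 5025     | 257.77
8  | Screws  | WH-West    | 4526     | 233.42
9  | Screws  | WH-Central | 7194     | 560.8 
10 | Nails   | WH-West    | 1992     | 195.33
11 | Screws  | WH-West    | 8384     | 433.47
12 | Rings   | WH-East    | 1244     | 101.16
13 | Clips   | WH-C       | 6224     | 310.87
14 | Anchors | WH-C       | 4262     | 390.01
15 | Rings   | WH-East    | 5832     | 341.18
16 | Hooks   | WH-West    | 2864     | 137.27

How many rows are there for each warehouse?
SELECT warehouse, COUNT(*) as count
FROM inventory
GROUP BY warehouse

Result:
  WH-C: 4
  WH-Central: 3
  WH-East: 4
  WH-West: 5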